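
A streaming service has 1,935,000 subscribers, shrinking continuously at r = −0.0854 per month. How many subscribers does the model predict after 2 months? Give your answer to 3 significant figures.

P(2) = 1935000 · e^(-0.0854·2) = 1935000 · e^(-0.1708)
= 1935000 · 0.84299 ≈ 1631185.95

≈ 1,630,000 subscribers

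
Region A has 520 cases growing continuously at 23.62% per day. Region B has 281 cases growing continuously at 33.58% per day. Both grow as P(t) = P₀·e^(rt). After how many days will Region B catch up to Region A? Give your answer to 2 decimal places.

520·e^(0.2362t) = 281·e^(0.3358t)
520/281 = e^((0.3358 − 0.2362)t) → ln(1.85053) = 0.0996·t
t = 0.61547 / 0.0996

t ≈ 6.18 days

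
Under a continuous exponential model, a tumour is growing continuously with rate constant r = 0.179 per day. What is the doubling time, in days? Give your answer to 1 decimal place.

doubling time ≈ 3.9 days

doubling time = ln(2) / |r| = 0.69315 / 0.179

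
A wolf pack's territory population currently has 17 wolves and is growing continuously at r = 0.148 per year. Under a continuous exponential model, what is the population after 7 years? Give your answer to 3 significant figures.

P(7) = 17 · e^(0.148·7) = 17 · e^(1.036)
= 17 · 2.81792 ≈ 47.9

≈ 47.9 wolves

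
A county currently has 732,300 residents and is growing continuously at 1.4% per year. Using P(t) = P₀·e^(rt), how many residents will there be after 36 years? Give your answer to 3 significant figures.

P(36) = 732300 · e^(0.014·36) = 732300 · e^(0.504)
= 732300 · 1.65533 ≈ 1212197.69

≈ 1,210,000 residents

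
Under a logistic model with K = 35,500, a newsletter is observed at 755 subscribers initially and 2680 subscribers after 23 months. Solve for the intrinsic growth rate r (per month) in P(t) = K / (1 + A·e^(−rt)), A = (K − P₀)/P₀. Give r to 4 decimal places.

A = (35500 − 755)/755 = 46.01987
2680 = 35500/(1 + 46.01987·e^(−r·23)) → e^(−23r) = (13.24627 − 1)/46.01987 = 0.266108
r = −ln(0.266108)/23 = 1.32385/23

r ≈ 0.0576 per month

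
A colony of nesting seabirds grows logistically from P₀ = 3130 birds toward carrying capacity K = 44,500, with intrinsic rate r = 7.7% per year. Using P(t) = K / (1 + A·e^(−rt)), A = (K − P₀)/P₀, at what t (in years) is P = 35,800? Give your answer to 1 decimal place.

t ≈ 51.9 years

A = (44500 − 3130)/3130 = 13.21725
35800 = 44500/(1 + 13.21725·e^(−0.077t)) → 1 + 13.21725·e^(−0.077t) = 1.24302
e^(−0.077t) = 0.018386 → t = ln(54.38823)/0.077 = 3.99615/0.077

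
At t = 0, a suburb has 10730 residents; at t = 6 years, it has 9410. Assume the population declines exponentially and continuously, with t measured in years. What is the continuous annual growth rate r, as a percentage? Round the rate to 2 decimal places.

r ≈ -2.19% per year

9410 = 10730 · e^(r·6)
e^(6r) = 9410/10730 = 0.87698
r = ln(0.87698) / 6 = -0.13127 / 6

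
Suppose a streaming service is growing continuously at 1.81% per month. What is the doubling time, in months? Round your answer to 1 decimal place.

doubling time = ln(2) / |r| = 0.69315 / 0.0181

doubling time ≈ 38.3 months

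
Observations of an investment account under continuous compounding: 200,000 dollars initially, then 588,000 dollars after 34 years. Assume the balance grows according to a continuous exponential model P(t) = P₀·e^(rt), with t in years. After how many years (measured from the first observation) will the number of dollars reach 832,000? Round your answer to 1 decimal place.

r = ln(588000/200000) / 34 ≈ 0.031718 per year
t = ln(832000/200000) / r = 1.42552 / 0.031718 ≈ 44.944

t ≈ 44.9 years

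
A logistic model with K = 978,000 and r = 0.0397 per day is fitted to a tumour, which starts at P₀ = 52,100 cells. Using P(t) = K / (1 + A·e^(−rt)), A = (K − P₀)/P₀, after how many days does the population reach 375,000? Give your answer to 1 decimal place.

A = (978000 − 52100)/52100 = 17.77159
375000 = 978000/(1 + 17.77159·e^(−0.0397t)) → 1 + 17.77159·e^(−0.0397t) = 2.608
e^(−0.0397t) = 0.090481 → t = ln(11.05199)/0.0397 = 2.40261/0.0397

t ≈ 60.5 days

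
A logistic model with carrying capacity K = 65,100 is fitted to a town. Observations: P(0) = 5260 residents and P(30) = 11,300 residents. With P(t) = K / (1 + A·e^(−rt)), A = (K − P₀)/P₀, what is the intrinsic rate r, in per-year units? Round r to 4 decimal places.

A = (65100 − 5260)/5260 = 11.37643
11300 = 65100/(1 + 11.37643·e^(−r·30)) → e^(−30r) = (5.76106 − 1)/11.37643 = 0.418502
r = −ln(0.418502)/30 = 0.87107/30

r ≈ 0.0290 per year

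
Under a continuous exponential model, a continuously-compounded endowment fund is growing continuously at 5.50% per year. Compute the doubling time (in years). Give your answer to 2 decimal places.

doubling time ≈ 12.60 years

doubling time = ln(2) / |r| = 0.69315 / 0.055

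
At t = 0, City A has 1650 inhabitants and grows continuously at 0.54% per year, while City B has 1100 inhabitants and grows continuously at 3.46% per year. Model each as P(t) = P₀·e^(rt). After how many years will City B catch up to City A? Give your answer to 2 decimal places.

t ≈ 13.89 years

1650·e^(0.0054t) = 1100·e^(0.0346t)
1650/1100 = e^((0.0346 − 0.0054)t) → ln(1.5) = 0.0292·t
t = 0.40547 / 0.0292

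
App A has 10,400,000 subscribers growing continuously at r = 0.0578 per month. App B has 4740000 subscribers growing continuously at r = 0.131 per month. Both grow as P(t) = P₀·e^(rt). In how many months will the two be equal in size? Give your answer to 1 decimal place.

t ≈ 10.7 months

10400000·e^(0.0578t) = 4740000·e^(0.131t)
10400000/4740000 = e^((0.131 − 0.0578)t) → ln(2.19409) = 0.0732·t
t = 0.78577 / 0.0732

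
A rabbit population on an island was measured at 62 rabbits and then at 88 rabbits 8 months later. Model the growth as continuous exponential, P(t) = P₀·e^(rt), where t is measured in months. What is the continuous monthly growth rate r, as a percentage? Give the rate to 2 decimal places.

r ≈ 4.38% per month

88 = 62 · e^(r·8)
e^(8r) = 88/62 = 1.41935
r = ln(1.41935) / 8 = 0.3502 / 8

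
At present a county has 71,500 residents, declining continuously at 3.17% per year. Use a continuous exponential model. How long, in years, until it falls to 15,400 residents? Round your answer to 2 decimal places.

t ≈ 48.43 years

15400 = 71500 · e^(-0.0317·t)
t = ln(15400/71500) / -0.0317 = ln(0.21538) / -0.0317 = -1.53533 / -0.0317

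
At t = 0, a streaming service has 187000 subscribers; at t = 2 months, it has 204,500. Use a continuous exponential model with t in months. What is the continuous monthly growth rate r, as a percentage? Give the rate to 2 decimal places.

204500 = 187000 · e^(r·2)
e^(2r) = 204500/187000 = 1.09358
r = ln(1.09358) / 2 = 0.08946 / 2

r ≈ 4.47% per month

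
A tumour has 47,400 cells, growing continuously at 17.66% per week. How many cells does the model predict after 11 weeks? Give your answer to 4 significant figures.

≈ 330,700 cells

P(11) = 47400 · e^(0.1766·11) = 47400 · e^(1.9426)
= 47400 · 6.97687 ≈ 330703.51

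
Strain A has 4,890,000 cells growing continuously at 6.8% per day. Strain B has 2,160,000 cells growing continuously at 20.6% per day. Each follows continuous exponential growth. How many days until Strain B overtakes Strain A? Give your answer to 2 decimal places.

4890000·e^(0.068t) = 2160000·e^(0.206t)
4890000/2160000 = e^((0.206 − 0.068)t) → ln(2.26389) = 0.138·t
t = 0.81708 / 0.138

t ≈ 5.92 days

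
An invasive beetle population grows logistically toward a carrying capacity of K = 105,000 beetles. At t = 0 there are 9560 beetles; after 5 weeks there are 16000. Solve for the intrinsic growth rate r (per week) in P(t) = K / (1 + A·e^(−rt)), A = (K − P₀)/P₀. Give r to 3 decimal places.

A = (105000 − 9560)/9560 = 9.98326
16000 = 105000/(1 + 9.98326·e^(−r·5)) → e^(−5r) = (6.5625 − 1)/9.98326 = 0.557183
r = −ln(0.557183)/5 = 0.58486/5

r ≈ 0.117 per week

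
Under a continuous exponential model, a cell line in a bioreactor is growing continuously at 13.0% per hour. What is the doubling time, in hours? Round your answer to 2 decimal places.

doubling time ≈ 5.33 hours

doubling time = ln(2) / |r| = 0.69315 / 0.13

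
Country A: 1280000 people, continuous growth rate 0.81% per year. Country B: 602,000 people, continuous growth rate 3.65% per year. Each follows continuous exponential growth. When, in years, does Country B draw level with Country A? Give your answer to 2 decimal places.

1280000·e^(0.0081t) = 602000·e^(0.0365t)
1280000/602000 = e^((0.0365 − 0.0081)t) → ln(2.12625) = 0.0284·t
t = 0.75436 / 0.0284

t ≈ 26.56 years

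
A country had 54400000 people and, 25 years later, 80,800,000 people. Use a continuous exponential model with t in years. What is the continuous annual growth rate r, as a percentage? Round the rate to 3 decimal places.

r ≈ 1.582% per year

80800000 = 54400000 · e^(r·25)
e^(25r) = 80800000/54400000 = 1.48529
r = ln(1.48529) / 25 = 0.39561 / 25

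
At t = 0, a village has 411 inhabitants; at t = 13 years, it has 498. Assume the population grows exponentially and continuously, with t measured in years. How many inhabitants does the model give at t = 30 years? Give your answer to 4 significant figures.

≈ 640.1 inhabitants

r = ln(498/411) / 13 ≈ 0.01477 per year
P(30) = 411 · e^(0.01477·30) = 411 · 1.55752 ≈ 640.14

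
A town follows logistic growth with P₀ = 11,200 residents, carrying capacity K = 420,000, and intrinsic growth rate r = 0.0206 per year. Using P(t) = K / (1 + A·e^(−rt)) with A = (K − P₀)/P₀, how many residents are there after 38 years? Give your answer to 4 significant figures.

≈ 23,750 residents

A = (420000 − 11200)/11200 = 36.5
P(38) = 420000 / (1 + 36.5·e^(−0.0206·38)) = 420000 / (1 + 36.5·0.457124)
= 420000 / 17.68504 ≈ 23748.89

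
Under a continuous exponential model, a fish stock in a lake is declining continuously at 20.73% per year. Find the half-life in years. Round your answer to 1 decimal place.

half-life = ln(2) / |r| = 0.69315 / 0.2073

half-life ≈ 3.3 years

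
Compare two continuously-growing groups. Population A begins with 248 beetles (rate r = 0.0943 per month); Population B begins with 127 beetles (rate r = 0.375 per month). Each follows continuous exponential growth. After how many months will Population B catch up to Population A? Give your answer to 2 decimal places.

t ≈ 2.38 months

248·e^(0.0943t) = 127·e^(0.375t)
248/127 = e^((0.375 − 0.0943)t) → ln(1.95276) = 0.2807·t
t = 0.66924 / 0.2807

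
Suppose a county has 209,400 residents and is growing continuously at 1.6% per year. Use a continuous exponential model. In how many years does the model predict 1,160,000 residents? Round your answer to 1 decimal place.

1160000 = 209400 · e^(0.016·t)
t = ln(1160000/209400) / 0.016 = ln(5.53964) / 0.016 = 1.71193 / 0.016

t ≈ 107.0 years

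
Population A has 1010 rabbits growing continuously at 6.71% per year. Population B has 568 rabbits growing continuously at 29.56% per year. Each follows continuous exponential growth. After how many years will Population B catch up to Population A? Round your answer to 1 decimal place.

1010·e^(0.0671t) = 568·e^(0.2956t)
1010/568 = e^((0.2956 − 0.0671)t) → ln(1.77817) = 0.2285·t
t = 0.57558 / 0.2285

t ≈ 2.5 years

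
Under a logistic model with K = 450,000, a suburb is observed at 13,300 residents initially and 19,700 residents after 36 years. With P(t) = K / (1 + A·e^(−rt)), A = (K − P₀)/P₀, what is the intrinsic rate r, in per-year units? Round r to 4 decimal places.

A = (450000 − 13300)/13300 = 32.83459
19700 = 450000/(1 + 32.83459·e^(−r·36)) → e^(−36r) = (22.84264 − 1)/32.83459 = 0.665233
r = −ln(0.665233)/36 = 0.40762/36

r ≈ 0.0113 per year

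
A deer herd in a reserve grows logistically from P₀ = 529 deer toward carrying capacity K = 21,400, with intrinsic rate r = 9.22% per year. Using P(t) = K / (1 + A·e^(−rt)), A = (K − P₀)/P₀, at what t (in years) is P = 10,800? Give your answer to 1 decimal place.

t ≈ 40.1 years

A = (21400 − 529)/529 = 39.45369
10800 = 21400/(1 + 39.45369·e^(−0.0922t)) → 1 + 39.45369·e^(−0.0922t) = 1.98148
e^(−0.0922t) = 0.024877 → t = ln(40.1981)/0.0922 = 3.69382/0.0922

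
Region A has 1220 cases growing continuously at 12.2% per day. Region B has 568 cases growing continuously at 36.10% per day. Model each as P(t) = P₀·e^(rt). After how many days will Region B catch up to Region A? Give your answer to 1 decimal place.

1220·e^(0.122t) = 568·e^(0.361t)
1220/568 = e^((0.361 − 0.122)t) → ln(2.14789) = 0.239·t
t = 0.76448 / 0.239

t ≈ 3.2 days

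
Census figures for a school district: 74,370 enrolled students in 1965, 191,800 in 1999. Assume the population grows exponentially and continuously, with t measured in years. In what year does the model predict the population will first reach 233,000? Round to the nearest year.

year 2006

r = ln(191800/74370) / 34 = 0.9474/34 ≈ 0.027865 per year
t = ln(233000/74370) / r = 1.14199/0.027865 ≈ 40.98 years after 1965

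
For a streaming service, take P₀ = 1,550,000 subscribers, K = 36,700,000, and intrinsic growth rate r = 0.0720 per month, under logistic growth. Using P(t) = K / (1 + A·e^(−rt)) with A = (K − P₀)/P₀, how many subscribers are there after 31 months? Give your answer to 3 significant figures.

A = (36700000 − 1550000)/1550000 = 22.67742
P(31) = 36700000 / (1 + 22.67742·e^(−0.072·31)) = 36700000 / (1 + 22.67742·0.107314)
= 36700000 / 3.4336 ≈ 10688505.03

≈ 10,700,000 subscribers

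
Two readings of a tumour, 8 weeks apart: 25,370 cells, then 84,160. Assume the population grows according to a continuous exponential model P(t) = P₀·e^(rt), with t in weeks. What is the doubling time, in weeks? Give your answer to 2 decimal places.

r = ln(84160/25370) / 8 = ln(3.3173) / 8 ≈ 0.149894 per week
doubling time = ln 2 / |r| = 0.69315 / 0.149894

doubling time ≈ 4.62 weeks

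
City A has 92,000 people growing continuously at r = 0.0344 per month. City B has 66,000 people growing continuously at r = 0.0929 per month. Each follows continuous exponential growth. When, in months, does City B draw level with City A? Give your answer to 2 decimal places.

t ≈ 5.68 months

92000·e^(0.0344t) = 66000·e^(0.0929t)
92000/66000 = e^((0.0929 − 0.0344)t) → ln(1.39394) = 0.0585·t
t = 0.33213 / 0.0585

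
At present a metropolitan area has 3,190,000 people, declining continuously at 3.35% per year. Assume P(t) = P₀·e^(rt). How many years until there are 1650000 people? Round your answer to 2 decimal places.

1650000 = 3190000 · e^(-0.0335·t)
t = ln(1650000/3190000) / -0.0335 = ln(0.51724) / -0.0335 = -0.65925 / -0.0335

t ≈ 19.68 years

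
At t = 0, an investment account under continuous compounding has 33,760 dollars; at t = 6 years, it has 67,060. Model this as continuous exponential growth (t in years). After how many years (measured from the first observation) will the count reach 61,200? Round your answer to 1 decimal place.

t ≈ 5.2 years

r = ln(67060/33760) / 6 ≈ 0.114385 per year
t = ln(61200/33760) / r = 0.59487 / 0.114385 ≈ 5.201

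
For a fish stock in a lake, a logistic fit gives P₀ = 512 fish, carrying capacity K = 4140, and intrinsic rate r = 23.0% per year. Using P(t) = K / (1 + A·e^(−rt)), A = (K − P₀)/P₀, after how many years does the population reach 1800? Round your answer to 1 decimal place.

t ≈ 7.4 years

A = (4140 − 512)/512 = 7.08594
1800 = 4140/(1 + 7.08594·e^(−0.23t)) → 1 + 7.08594·e^(−0.23t) = 2.3
e^(−0.23t) = 0.183462 → t = ln(5.45072)/0.23 = 1.69575/0.23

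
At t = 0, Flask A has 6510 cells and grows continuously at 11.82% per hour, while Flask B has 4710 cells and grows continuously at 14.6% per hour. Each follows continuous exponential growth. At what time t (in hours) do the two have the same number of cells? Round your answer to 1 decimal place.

6510·e^(0.1182t) = 4710·e^(0.146t)
6510/4710 = e^((0.146 − 0.1182)t) → ln(1.38217) = 0.0278·t
t = 0.32365 / 0.0278

t ≈ 11.6 hours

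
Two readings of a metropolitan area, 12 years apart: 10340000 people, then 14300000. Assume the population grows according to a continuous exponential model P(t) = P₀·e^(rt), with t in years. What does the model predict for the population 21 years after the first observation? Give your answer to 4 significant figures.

r = ln(14300000/10340000) / 12 ≈ 0.02702 per year
P(21) = 10340000 · e^(0.02702·21) = 10340000 · 1.76371 ≈ 18236759.11

≈ 18,240,000 people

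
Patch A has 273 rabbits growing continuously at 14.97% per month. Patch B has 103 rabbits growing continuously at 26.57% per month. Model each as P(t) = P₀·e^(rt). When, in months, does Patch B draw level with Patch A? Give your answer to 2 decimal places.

t ≈ 8.40 months

273·e^(0.1497t) = 103·e^(0.2657t)
273/103 = e^((0.2657 − 0.1497)t) → ln(2.65049) = 0.116·t
t = 0.97474 / 0.116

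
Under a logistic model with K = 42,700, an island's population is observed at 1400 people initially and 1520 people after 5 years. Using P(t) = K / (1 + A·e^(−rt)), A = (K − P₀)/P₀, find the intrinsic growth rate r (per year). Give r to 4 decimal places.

r ≈ 0.0170 per year

A = (42700 − 1400)/1400 = 29.5
1520 = 42700/(1 + 29.5·e^(−r·5)) → e^(−5r) = (28.09211 − 1)/29.5 = 0.918376
r = −ln(0.918376)/5 = 0.08515/5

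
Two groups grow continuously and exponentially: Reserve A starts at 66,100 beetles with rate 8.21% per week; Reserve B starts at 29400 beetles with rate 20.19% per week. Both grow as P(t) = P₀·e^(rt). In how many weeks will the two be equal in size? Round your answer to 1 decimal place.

66100·e^(0.0821t) = 29400·e^(0.2019t)
66100/29400 = e^((0.2019 − 0.0821)t) → ln(2.2483) = 0.1198·t
t = 0.81017 / 0.1198

t ≈ 6.8 weeks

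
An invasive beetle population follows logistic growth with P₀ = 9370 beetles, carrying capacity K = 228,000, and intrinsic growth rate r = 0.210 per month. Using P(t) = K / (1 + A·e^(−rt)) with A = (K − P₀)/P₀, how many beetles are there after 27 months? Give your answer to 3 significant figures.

A = (228000 − 9370)/9370 = 23.33298
P(27) = 228000 / (1 + 23.33298·e^(−0.21·27)) = 228000 / (1 + 23.33298·0.003448)
= 228000 / 1.08045 ≈ 211023.39

≈ 211,000 beetles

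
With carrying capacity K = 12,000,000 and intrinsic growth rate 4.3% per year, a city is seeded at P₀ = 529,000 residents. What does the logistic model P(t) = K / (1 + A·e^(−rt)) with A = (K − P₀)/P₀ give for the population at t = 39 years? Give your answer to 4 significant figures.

≈ 2,375,000 residents

A = (12000000 − 529000)/529000 = 21.68431
P(39) = 12000000 / (1 + 21.68431·e^(−0.043·39)) = 12000000 / (1 + 21.68431·0.186934)
= 12000000 / 5.05353 ≈ 2374576.15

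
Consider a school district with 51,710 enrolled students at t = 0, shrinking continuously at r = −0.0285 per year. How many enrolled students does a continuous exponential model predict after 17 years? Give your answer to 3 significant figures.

≈ 31,900 enrolled students

P(17) = 51710 · e^(-0.0285·17) = 51710 · e^(-0.4845)
= 51710 · 0.61601 ≈ 31853.62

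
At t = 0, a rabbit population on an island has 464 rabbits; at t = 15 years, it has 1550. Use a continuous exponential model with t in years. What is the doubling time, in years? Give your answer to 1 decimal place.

doubling time ≈ 8.6 years

r = ln(1550/464) / 15 = ln(3.34052) / 15 ≈ 0.080408 per year
doubling time = ln 2 / |r| = 0.69315 / 0.080408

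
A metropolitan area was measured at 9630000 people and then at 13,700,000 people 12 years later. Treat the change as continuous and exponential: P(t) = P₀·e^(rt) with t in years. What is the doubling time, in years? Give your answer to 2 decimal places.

r = ln(13700000/9630000) / 12 = ln(1.42264) / 12 ≈ 0.029376 per year
doubling time = ln 2 / |r| = 0.69315 / 0.029376

doubling time ≈ 23.60 years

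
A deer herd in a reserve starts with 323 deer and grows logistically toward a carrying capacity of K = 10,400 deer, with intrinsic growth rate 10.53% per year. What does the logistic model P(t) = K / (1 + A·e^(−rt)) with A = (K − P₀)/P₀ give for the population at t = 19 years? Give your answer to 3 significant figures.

≈ 1,990 deer

A = (10400 − 323)/323 = 31.19814
P(19) = 10400 / (1 + 31.19814·e^(−0.1053·19)) = 10400 / (1 + 31.19814·0.135241)
= 10400 / 5.21925 ≈ 1992.62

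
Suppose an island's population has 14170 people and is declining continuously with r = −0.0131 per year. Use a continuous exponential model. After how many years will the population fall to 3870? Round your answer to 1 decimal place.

3870 = 14170 · e^(-0.0131·t)
t = ln(3870/14170) / -0.0131 = ln(0.27311) / -0.0131 = -1.29787 / -0.0131

t ≈ 99.1 years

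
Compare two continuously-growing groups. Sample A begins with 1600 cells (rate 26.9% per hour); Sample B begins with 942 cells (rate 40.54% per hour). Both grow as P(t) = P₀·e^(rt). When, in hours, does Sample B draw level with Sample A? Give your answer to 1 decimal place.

1600·e^(0.269t) = 942·e^(0.4054t)
1600/942 = e^((0.4054 − 0.269)t) → ln(1.69851) = 0.1364·t
t = 0.52975 / 0.1364

t ≈ 3.9 hours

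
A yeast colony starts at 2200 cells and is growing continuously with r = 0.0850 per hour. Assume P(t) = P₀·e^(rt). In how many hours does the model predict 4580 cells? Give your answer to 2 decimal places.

4580 = 2200 · e^(0.085·t)
t = ln(4580/2200) / 0.085 = ln(2.08182) / 0.085 = 0.73324 / 0.085

t ≈ 8.63 hours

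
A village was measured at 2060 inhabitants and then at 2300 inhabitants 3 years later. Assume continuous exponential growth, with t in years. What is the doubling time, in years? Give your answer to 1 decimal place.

doubling time ≈ 18.9 years

r = ln(2300/2060) / 3 = ln(1.1165) / 3 ≈ 0.036734 per year
doubling time = ln 2 / |r| = 0.69315 / 0.036734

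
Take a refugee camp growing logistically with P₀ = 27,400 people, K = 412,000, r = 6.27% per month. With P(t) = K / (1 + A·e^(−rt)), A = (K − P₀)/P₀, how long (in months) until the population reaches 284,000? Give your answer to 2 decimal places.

t ≈ 54.84 months

A = (412000 − 27400)/27400 = 14.0365
284000 = 412000/(1 + 14.0365·e^(−0.0627t)) → 1 + 14.0365·e^(−0.0627t) = 1.4507
e^(−0.0627t) = 0.032109 → t = ln(31.14348)/0.0627 = 3.4386/0.0627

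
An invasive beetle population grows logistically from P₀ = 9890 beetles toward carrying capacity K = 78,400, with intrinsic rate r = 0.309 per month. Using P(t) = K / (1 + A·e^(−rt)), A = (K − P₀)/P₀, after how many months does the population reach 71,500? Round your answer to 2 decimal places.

A = (78400 − 9890)/9890 = 6.9272
71500 = 78400/(1 + 6.9272·e^(−0.309t)) → 1 + 6.9272·e^(−0.309t) = 1.0965
e^(−0.309t) = 0.013931 → t = ln(71.78185)/0.309 = 4.27363/0.309

t ≈ 13.83 months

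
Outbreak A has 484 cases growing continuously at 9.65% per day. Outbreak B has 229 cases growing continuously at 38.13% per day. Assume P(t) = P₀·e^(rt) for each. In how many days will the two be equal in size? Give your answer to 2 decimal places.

484·e^(0.0965t) = 229·e^(0.3813t)
484/229 = e^((0.3813 − 0.0965)t) → ln(2.11354) = 0.2848·t
t = 0.74836 / 0.2848

t ≈ 2.63 days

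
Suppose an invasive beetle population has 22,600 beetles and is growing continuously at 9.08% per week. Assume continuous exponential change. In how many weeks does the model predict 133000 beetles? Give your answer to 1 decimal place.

133000 = 22600 · e^(0.0908·t)
t = ln(133000/22600) / 0.0908 = ln(5.88496) / 0.0908 = 1.7724 / 0.0908

t ≈ 19.5 weeks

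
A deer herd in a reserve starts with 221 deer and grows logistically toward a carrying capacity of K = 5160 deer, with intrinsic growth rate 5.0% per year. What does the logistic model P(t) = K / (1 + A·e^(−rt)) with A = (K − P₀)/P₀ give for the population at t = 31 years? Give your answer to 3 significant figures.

A = (5160 − 221)/221 = 22.34842
P(31) = 5160 / (1 + 22.34842·e^(−0.05·31)) = 5160 / (1 + 22.34842·0.212248)
= 5160 / 5.74341 ≈ 898.42

≈ 898 deer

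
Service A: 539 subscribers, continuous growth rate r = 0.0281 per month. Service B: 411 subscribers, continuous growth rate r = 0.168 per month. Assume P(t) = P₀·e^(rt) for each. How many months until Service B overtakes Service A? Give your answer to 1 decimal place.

t ≈ 1.9 months

539·e^(0.0281t) = 411·e^(0.168t)
539/411 = e^((0.168 − 0.0281)t) → ln(1.31144) = 0.1399·t
t = 0.27112 / 0.1399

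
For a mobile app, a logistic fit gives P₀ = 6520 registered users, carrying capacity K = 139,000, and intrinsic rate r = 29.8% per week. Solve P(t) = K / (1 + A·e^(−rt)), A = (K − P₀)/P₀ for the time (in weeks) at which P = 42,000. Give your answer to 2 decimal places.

A = (139000 − 6520)/6520 = 20.31902
42000 = 139000/(1 + 20.31902·e^(−0.298t)) → 1 + 20.31902·e^(−0.298t) = 3.30952
e^(−0.298t) = 0.113663 → t = ln(8.79793)/0.298 = 2.17452/0.298

t ≈ 7.30 weeks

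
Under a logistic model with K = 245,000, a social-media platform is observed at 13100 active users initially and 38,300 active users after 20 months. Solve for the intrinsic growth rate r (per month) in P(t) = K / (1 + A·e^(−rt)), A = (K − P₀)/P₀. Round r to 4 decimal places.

A = (245000 − 13100)/13100 = 17.70229
38300 = 245000/(1 + 17.70229·e^(−r·20)) → e^(−20r) = (6.39687 − 1)/17.70229 = 0.304868
r = −ln(0.304868)/20 = 1.18788/20

r ≈ 0.0594 per month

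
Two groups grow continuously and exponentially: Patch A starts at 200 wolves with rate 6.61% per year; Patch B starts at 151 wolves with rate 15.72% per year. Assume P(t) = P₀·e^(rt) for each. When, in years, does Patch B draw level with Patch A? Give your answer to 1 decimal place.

t ≈ 3.1 years

200·e^(0.0661t) = 151·e^(0.1572t)
200/151 = e^((0.1572 − 0.0661)t) → ln(1.3245) = 0.0911·t
t = 0.28104 / 0.0911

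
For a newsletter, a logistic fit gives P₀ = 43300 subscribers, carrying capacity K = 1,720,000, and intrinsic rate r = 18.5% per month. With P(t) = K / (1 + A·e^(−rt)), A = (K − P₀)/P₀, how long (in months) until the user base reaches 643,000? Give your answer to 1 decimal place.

A = (1720000 − 43300)/43300 = 38.72286
643000 = 1720000/(1 + 38.72286·e^(−0.185t)) → 1 + 38.72286·e^(−0.185t) = 2.67496
e^(−0.185t) = 0.043255 → t = ln(23.11866)/0.185 = 3.14064/0.185

t ≈ 17.0 months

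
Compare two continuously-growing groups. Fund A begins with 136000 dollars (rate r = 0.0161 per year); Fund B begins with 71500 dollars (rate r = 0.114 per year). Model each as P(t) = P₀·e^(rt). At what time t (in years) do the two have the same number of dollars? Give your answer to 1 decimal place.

136000·e^(0.0161t) = 71500·e^(0.114t)
136000/71500 = e^((0.114 − 0.0161)t) → ln(1.9021) = 0.0979·t
t = 0.64296 / 0.0979

t ≈ 6.6 years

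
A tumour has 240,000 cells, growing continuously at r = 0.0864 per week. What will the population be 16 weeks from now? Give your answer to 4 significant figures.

P(16) = 240000 · e^(0.0864·16) = 240000 · e^(1.3824)
= 240000 · 3.98445 ≈ 956268.68

≈ 956,300 cells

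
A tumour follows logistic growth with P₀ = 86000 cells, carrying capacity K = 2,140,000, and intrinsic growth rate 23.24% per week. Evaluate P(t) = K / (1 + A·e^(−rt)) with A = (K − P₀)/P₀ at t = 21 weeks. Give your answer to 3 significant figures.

≈ 1,810,000 cells

A = (2140000 − 86000)/86000 = 23.88372
P(21) = 2140000 / (1 + 23.88372·e^(−0.2324·21)) = 2140000 / (1 + 23.88372·0.007594)
= 2140000 / 1.18137 ≈ 1811452.51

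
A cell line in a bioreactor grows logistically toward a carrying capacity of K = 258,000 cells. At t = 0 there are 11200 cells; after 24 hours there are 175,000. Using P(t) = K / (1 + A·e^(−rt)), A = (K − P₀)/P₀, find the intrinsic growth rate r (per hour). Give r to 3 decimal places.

A = (258000 − 11200)/11200 = 22.03571
175000 = 258000/(1 + 22.03571·e^(−r·24)) → e^(−24r) = (1.47429 − 1)/22.03571 = 0.021524
r = −ln(0.021524)/24 = 3.83861/24

r ≈ 0.160 per hour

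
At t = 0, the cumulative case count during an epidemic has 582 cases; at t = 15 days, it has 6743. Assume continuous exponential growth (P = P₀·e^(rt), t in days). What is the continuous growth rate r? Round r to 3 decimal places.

r ≈ 0.163 per day

6743 = 582 · e^(r·15)
e^(15r) = 6743/582 = 11.58591
r = ln(11.58591) / 15 = 2.44979 / 15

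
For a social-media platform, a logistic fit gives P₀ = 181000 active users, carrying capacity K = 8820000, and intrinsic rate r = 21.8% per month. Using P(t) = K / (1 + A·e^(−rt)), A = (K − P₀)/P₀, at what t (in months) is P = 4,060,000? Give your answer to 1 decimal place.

t ≈ 17.0 months

A = (8820000 − 181000)/181000 = 47.72928
4060000 = 8820000/(1 + 47.72928·e^(−0.218t)) → 1 + 47.72928·e^(−0.218t) = 2.17241
e^(−0.218t) = 0.024564 → t = ln(40.71027)/0.218 = 3.70648/0.218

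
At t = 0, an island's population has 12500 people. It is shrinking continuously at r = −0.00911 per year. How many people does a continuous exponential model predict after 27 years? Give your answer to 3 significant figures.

≈ 9,770 people

P(27) = 12500 · e^(-0.00911·27) = 12500 · e^(-0.24597)
= 12500 · 0.78195 ≈ 9774.32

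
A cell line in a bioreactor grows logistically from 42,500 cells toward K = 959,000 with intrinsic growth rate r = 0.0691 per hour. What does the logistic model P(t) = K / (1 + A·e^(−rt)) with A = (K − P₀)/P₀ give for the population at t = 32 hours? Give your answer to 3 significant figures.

≈ 285,000 cells

A = (959000 − 42500)/42500 = 21.56471
P(32) = 959000 / (1 + 21.56471·e^(−0.0691·32)) = 959000 / (1 + 21.56471·0.109569)
= 959000 / 3.36283 ≈ 285176.89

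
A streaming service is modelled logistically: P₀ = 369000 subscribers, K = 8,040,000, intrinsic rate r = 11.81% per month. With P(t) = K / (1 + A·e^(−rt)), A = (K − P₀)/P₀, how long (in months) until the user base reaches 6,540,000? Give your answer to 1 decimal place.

t ≈ 38.2 months

A = (8040000 − 369000)/369000 = 20.78862
6540000 = 8040000/(1 + 20.78862·e^(−0.1181t)) → 1 + 20.78862·e^(−0.1181t) = 1.22936
e^(−0.1181t) = 0.011033 → t = ln(90.63837)/0.1181 = 4.50688/0.1181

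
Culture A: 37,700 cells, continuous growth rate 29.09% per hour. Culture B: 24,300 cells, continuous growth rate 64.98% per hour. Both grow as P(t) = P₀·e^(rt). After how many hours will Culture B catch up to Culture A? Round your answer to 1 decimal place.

37700·e^(0.2909t) = 24300·e^(0.6498t)
37700/24300 = e^((0.6498 − 0.2909)t) → ln(1.55144) = 0.3589·t
t = 0.43918 / 0.3589

t ≈ 1.2 hours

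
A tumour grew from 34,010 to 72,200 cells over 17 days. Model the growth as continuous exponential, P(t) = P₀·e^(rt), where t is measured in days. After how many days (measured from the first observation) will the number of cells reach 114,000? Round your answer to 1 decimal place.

t ≈ 27.3 days

r = ln(72200/34010) / 17 ≈ 0.044281 per day
t = ln(114000/34010) / r = 1.20954 / 0.044281 ≈ 27.315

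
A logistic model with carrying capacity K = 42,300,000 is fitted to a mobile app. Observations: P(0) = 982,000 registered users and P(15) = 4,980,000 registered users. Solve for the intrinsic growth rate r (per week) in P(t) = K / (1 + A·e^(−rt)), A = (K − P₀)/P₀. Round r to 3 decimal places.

r ≈ 0.115 per week

A = (42300000 − 982000)/982000 = 42.07536
4980000 = 42300000/(1 + 42.07536·e^(−r·15)) → e^(−15r) = (8.49398 − 1)/42.07536 = 0.178108
r = −ln(0.178108)/15 = 1.72536/15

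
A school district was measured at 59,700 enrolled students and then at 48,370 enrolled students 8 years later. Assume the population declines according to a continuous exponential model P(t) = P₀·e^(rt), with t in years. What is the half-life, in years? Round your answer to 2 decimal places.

half-life ≈ 26.35 years

r = ln(48370/59700) / 8 = ln(0.81022) / 8 ≈ -0.026307 per year
half-life = ln 2 / |r| = 0.69315 / 0.026307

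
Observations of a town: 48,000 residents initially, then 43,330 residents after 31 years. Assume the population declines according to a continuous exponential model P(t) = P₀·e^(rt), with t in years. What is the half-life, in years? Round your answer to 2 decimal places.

r = ln(43330/48000) / 31 = ln(0.90271) / 31 ≈ -0.003302 per year
half-life = ln 2 / |r| = 0.69315 / 0.003302

half-life ≈ 209.93 years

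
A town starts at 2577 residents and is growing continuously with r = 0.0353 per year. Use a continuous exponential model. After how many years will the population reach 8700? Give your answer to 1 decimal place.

t ≈ 34.5 years

8700 = 2577 · e^(0.0353·t)
t = ln(8700/2577) / 0.0353 = ln(3.37602) / 0.0353 = 1.2167 / 0.0353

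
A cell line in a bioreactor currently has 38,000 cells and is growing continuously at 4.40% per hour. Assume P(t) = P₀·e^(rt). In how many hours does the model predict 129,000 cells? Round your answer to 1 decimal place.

129000 = 38000 · e^(0.044·t)
t = ln(129000/38000) / 0.044 = ln(3.39474) / 0.044 = 1.22223 / 0.044

t ≈ 27.8 hours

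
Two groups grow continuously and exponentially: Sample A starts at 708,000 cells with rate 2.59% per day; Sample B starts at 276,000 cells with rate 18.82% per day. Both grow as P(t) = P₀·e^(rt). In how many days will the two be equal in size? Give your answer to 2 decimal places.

708000·e^(0.0259t) = 276000·e^(0.1882t)
708000/276000 = e^((0.1882 − 0.0259)t) → ln(2.56522) = 0.1623·t
t = 0.94204 / 0.1623

t ≈ 5.80 days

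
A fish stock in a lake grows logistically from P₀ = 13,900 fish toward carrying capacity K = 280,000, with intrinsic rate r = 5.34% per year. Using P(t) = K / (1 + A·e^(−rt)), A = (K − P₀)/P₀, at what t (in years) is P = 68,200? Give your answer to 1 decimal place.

t ≈ 34.1 years

A = (280000 − 13900)/13900 = 19.14388
68200 = 280000/(1 + 19.14388·e^(−0.0534t)) → 1 + 19.14388·e^(−0.0534t) = 4.10557
e^(−0.0534t) = 0.162223 → t = ln(6.16437)/0.0534 = 1.81879/0.0534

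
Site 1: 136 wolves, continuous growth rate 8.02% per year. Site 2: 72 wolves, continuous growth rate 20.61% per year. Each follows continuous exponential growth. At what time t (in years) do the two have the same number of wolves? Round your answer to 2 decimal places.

136·e^(0.0802t) = 72·e^(0.2061t)
136/72 = e^((0.2061 − 0.0802)t) → ln(1.88889) = 0.1259·t
t = 0.63599 / 0.1259

t ≈ 5.05 years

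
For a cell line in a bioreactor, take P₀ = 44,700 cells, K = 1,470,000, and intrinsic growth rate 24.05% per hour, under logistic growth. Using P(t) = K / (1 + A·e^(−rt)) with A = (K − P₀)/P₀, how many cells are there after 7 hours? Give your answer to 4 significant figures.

≈ 212,400 cells

A = (1470000 − 44700)/44700 = 31.88591
P(7) = 1470000 / (1 + 31.88591·e^(−0.2405·7)) = 1470000 / (1 + 31.88591·0.185723)
= 1470000 / 6.92194 ≈ 212368.21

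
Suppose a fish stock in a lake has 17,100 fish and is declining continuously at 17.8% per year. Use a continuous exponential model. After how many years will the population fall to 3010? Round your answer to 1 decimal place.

3010 = 17100 · e^(-0.178·t)
t = ln(3010/17100) / -0.178 = ln(0.17602) / -0.178 = -1.73714 / -0.178

t ≈ 9.8 years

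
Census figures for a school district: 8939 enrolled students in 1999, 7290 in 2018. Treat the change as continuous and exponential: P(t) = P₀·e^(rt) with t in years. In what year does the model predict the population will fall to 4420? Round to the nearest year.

year 2065

r = ln(7290/8939) / 19 = -0.20392/19 ≈ -0.010733 per year
t = ln(4420/8939) / r = -0.70428/-0.010733 ≈ 65.62 years after 1999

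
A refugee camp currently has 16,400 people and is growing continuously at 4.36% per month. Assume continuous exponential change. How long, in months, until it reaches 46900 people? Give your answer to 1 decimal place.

46900 = 16400 · e^(0.0436·t)
t = ln(46900/16400) / 0.0436 = ln(2.85976) / 0.0436 = 1.05074 / 0.0436

t ≈ 24.1 months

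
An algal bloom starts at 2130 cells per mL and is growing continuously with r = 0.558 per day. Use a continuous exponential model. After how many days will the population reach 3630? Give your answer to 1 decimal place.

3630 = 2130 · e^(0.558·t)
t = ln(3630/2130) / 0.558 = ln(1.70423) / 0.558 = 0.53311 / 0.558

t ≈ 1.0 days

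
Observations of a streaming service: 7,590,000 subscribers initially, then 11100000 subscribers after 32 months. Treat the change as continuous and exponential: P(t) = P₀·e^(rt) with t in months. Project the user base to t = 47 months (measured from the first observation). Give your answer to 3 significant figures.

r = ln(11100000/7590000) / 32 ≈ 0.011879 per month
P(47) = 7590000 · e^(0.011879·47) = 7590000 · 1.74768 ≈ 13264924.81

≈ 13,300,000 subscribers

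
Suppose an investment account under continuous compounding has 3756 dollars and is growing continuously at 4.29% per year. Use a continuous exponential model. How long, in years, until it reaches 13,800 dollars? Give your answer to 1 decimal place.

t ≈ 30.3 years

13800 = 3756 · e^(0.0429·t)
t = ln(13800/3756) / 0.0429 = ln(3.67412) / 0.0429 = 1.30131 / 0.0429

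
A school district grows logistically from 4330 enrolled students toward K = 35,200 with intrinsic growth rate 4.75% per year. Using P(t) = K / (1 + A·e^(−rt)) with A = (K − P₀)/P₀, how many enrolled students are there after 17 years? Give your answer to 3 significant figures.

≈ 8,420 enrolled students

A = (35200 − 4330)/4330 = 7.12933
P(17) = 35200 / (1 + 7.12933·e^(−0.0475·17)) = 35200 / (1 + 7.12933·0.445972)
= 35200 / 4.17948 ≈ 8422.1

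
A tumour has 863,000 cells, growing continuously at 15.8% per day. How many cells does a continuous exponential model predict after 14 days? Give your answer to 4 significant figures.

P(14) = 863000 · e^(0.158·14) = 863000 · e^(2.212)
= 863000 · 9.13397 ≈ 7882612.72

≈ 7,883,000 cells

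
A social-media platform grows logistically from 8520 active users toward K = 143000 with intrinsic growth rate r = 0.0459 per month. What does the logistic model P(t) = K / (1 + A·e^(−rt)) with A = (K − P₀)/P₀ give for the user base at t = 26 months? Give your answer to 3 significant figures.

A = (143000 − 8520)/8520 = 15.78404
P(26) = 143000 / (1 + 15.78404·e^(−0.0459·26)) = 143000 / (1 + 15.78404·0.303189)
= 143000 / 5.78554 ≈ 24716.79

≈ 24,700 active users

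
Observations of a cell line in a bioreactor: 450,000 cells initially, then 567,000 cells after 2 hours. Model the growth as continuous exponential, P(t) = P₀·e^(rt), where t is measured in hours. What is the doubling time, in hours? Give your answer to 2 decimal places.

r = ln(567000/450000) / 2 = ln(1.26) / 2 ≈ 0.115556 per hour
doubling time = ln 2 / |r| = 0.69315 / 0.115556

doubling time ≈ 6.00 hours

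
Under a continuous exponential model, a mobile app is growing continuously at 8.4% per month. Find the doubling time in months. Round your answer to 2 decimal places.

doubling time = ln(2) / |r| = 0.69315 / 0.084

doubling time ≈ 8.25 months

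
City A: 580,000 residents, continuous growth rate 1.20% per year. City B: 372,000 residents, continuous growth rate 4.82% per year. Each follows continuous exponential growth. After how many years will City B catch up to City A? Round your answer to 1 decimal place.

t ≈ 12.3 years

580000·e^(0.012t) = 372000·e^(0.0482t)
580000/372000 = e^((0.0482 − 0.012)t) → ln(1.55914) = 0.0362·t
t = 0.44413 / 0.0362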